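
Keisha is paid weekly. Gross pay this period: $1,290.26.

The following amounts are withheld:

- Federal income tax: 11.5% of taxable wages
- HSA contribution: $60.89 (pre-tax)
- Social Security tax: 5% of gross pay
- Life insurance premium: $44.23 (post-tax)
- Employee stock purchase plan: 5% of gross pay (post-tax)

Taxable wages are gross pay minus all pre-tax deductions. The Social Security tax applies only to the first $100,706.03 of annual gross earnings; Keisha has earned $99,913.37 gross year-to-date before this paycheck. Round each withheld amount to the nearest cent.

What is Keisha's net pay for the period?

HSA contribution: $60.89
Taxable wages = $1,290.26 − $60.89 = $1,229.37
Federal income tax: $1,229.37 × 0.115 = $141.38
Social Security tax: only $100,706.03 − $99,913.37 = $792.66 of this check is subject → $792.66 × 0.05 = $39.63
Life insurance premium: $44.23
Employee stock purchase plan: $1,290.26 × 0.05 = $64.51
Total deductions = $60.89 + $141.38 + $39.63 + $44.23 + $64.51 = $350.64
Net pay = $1,290.26 − $350.64 = $939.62

$939.62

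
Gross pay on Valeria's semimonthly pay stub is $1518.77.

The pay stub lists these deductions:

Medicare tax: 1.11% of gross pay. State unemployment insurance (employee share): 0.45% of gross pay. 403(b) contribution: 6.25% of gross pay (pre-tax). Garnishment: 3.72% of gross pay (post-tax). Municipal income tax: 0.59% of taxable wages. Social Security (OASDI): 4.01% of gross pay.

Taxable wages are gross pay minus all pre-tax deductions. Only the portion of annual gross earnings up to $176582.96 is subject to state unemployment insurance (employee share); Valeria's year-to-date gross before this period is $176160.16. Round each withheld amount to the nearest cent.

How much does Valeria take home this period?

$1279.29

403(b) contribution: $1518.77 × 0.0625 = $94.92
Taxable wages = $1518.77 − $94.92 = $1423.85
Municipal income tax: $1423.85 × 0.0059 = $8.40
Social Security (OASDI): $1518.77 × 0.0401 = $60.90
Medicare tax: $1518.77 × 0.0111 = $16.86
State unemployment insurance (employee share): only $176582.96 − $176160.16 = $422.80 of this check is subject → $422.80 × 0.0045 = $1.90
Garnishment: $1518.77 × 0.0372 = $56.50
Total deductions = $94.92 + $8.40 + $60.90 + $16.86 + $1.90 + $56.50 = $239.48
Net pay = $1518.77 − $239.48 = $1279.29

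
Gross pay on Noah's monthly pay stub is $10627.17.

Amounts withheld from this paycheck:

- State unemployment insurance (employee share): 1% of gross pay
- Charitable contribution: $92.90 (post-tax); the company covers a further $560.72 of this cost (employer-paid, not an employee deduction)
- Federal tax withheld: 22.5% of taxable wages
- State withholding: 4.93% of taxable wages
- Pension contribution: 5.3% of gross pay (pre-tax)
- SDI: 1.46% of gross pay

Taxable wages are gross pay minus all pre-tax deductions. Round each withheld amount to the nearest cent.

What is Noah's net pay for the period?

$6949.07

Pension contribution: $10627.17 × 0.053 = $563.24
Taxable wages = $10627.17 − $563.24 = $10063.93
State withholding: $10063.93 × 0.0493 = $496.15
Federal tax withheld: $10063.93 × 0.225 = $2264.38
SDI: $10627.17 × 0.0146 = $155.16
State unemployment insurance (employee share): $10627.17 × 0.01 = $106.27
Charitable contribution: $92.90
(Employer's $560.72 toward charitable contribution is not withheld from the employee.)
Total deductions = $563.24 + $496.15 + $2264.38 + $155.16 + $106.27 + $92.90 = $3678.10
Net pay = $10627.17 − $3678.10 = $6949.07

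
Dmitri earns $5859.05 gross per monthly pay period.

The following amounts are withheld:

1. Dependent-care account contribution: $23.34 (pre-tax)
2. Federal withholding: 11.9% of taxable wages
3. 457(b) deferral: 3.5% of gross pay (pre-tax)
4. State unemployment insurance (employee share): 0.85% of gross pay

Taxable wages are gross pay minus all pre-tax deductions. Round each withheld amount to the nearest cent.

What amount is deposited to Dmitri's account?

$4910.79

457(b) deferral: $5859.05 × 0.035 = $205.07
Dependent-care account contribution: $23.34
Pre-tax total = $205.07 + $23.34 = $228.41
Taxable wages = $5859.05 − $228.41 = $5630.64
Federal withholding: $5630.64 × 0.119 = $670.05
State unemployment insurance (employee share): $5859.05 × 0.0085 = $49.80
Total deductions = $205.07 + $23.34 + $670.05 + $49.80 = $948.26
Net pay = $5859.05 − $948.26 = $4910.79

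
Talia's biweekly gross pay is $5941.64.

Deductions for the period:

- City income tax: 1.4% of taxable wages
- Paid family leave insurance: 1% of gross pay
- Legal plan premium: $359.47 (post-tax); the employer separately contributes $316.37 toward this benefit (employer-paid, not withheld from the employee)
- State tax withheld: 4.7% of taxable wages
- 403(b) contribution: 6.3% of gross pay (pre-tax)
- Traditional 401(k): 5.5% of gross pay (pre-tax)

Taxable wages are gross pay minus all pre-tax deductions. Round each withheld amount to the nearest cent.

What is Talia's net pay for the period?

$4501.97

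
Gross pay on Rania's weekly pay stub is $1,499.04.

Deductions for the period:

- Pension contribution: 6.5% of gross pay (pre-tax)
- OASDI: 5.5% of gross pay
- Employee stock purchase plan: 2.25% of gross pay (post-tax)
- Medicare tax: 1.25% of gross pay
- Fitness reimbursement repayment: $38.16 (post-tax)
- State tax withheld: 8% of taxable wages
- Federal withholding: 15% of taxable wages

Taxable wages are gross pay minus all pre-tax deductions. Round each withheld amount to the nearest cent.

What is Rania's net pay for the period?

$906.15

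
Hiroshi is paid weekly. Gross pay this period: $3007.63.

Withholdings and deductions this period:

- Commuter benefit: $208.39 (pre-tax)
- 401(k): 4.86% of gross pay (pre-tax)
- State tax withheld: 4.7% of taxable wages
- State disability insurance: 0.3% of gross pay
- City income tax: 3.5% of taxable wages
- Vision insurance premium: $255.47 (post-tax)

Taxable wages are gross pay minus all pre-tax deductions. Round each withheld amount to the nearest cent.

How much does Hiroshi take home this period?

$2171.03

401(k): $3007.63 × 0.0486 = $146.17
Commuter benefit: $208.39
Pre-tax total = $146.17 + $208.39 = $354.56
Taxable wages = $3007.63 − $354.56 = $2653.07
State tax withheld: $2653.07 × 0.047 = $124.69
City income tax: $2653.07 × 0.035 = $92.86
State disability insurance: $3007.63 × 0.003 = $9.02
Vision insurance premium: $255.47
Total deductions = $146.17 + $208.39 + $124.69 + $92.86 + $9.02 + $255.47 = $836.60
Net pay = $3007.63 − $836.60 = $2171.03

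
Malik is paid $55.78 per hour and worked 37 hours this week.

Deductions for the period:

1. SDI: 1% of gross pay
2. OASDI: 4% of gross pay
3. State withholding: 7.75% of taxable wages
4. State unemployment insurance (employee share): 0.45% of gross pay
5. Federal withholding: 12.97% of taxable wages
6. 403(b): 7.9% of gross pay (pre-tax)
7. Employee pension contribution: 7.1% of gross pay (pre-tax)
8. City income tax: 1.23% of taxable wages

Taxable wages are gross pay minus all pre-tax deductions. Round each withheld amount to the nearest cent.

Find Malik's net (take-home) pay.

Gross pay: 37 × $55.78 = $2063.86
403(b): $2063.86 × 0.079 = $163.04
Employee pension contribution: $2063.86 × 0.071 = $146.53
Pre-tax total = $163.04 + $146.53 = $309.57
Taxable wages = $2063.86 − $309.57 = $1754.29
City income tax: $1754.29 × 0.0123 = $21.58
Federal withholding: $1754.29 × 0.1297 = $227.53
State withholding: $1754.29 × 0.0775 = $135.96
OASDI: $2063.86 × 0.04 = $82.55
State unemployment insurance (employee share): $2063.86 × 0.0045 = $9.29
SDI: $2063.86 × 0.01 = $20.64
Total deductions = $163.04 + $146.53 + $21.58 + $227.53 + $135.96 + $82.55 + $9.29 + $20.64 = $807.12
Net pay = $2063.86 − $807.12 = $1256.74

$1256.74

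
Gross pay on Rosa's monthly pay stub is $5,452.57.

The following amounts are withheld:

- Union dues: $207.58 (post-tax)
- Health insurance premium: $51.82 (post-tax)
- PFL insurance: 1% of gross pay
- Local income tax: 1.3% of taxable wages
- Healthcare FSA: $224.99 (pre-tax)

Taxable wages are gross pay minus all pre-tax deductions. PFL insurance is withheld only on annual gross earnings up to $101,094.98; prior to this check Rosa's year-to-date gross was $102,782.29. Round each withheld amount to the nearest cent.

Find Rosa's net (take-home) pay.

$4,900.22

Healthcare FSA: $224.99
Taxable wages = $5,452.57 − $224.99 = $5,227.58
Local income tax: $5,227.58 × 0.013 = $67.96
PFL insurance: annual cap $101,094.98 already reached (YTD $102,782.29), so $0.00
Health insurance premium: $51.82
Union dues: $207.58
Total deductions = $224.99 + $67.96 + $0.00 + $51.82 + $207.58 = $552.35
Net pay = $5,452.57 − $552.35 = $4,900.22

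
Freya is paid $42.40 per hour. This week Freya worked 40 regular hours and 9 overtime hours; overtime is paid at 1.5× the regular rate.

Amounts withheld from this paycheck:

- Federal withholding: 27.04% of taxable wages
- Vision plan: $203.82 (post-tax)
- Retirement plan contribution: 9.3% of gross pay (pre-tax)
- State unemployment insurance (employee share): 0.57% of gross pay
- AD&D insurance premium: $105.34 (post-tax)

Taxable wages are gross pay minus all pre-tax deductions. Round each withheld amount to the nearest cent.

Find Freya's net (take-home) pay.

$1,179.02

Regular pay: 40 × $42.40 = $1,696.00
Overtime pay: 9 × $42.40 × 1.5 = $572.40
Gross pay = $1,696.00 + $572.40 = $2,268.40
Retirement plan contribution: $2,268.40 × 0.093 = $210.96
Taxable wages = $2,268.40 − $210.96 = $2,057.44
Federal withholding: $2,057.44 × 0.2704 = $556.33
State unemployment insurance (employee share): $2,268.40 × 0.0057 = $12.93
AD&D insurance premium: $105.34
Vision plan: $203.82
Total deductions = $210.96 + $556.33 + $12.93 + $105.34 + $203.82 = $1,089.38
Net pay = $2,268.40 − $1,089.38 = $1,179.02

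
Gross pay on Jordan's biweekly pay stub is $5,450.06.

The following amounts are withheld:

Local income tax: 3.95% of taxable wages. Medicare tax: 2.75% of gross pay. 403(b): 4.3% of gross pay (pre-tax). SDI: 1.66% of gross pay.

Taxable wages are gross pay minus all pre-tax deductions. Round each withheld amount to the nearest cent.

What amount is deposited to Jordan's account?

$4,769.34

403(b): $5,450.06 × 0.043 = $234.35
Taxable wages = $5,450.06 − $234.35 = $5,215.71
Local income tax: $5,215.71 × 0.0395 = $206.02
Medicare tax: $5,450.06 × 0.0275 = $149.88
SDI: $5,450.06 × 0.0166 = $90.47
Total deductions = $234.35 + $206.02 + $149.88 + $90.47 = $680.72
Net pay = $5,450.06 − $680.72 = $4,769.34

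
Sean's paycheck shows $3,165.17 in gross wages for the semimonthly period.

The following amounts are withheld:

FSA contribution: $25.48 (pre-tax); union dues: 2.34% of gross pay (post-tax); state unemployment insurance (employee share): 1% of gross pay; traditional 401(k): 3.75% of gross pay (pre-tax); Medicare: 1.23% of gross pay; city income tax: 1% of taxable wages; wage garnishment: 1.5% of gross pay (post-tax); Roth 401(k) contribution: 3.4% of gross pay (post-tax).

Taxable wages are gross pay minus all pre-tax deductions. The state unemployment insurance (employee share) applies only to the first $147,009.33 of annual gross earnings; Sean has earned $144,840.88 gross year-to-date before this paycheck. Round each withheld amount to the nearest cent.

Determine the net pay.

FSA contribution: $25.48
Traditional 401(k): $3,165.17 × 0.0375 = $118.69
Pre-tax total = $25.48 + $118.69 = $144.17
Taxable wages = $3,165.17 − $144.17 = $3,021.00
City income tax: $3,021.00 × 0.01 = $30.21
State unemployment insurance (employee share): only $147,009.33 − $144,840.88 = $2,168.45 of this check is subject → $2,168.45 × 0.01 = $21.68
Medicare: $3,165.17 × 0.0123 = $38.93
Union dues: $3,165.17 × 0.0234 = $74.06
Wage garnishment: $3,165.17 × 0.015 = $47.48
Roth 401(k) contribution: $3,165.17 × 0.034 = $107.62
Total deductions = $25.48 + $118.69 + $30.21 + $21.68 + $38.93 + $74.06 + $47.48 + $107.62 = $464.15
Net pay = $3,165.17 − $464.15 = $2,701.02

$2,701.02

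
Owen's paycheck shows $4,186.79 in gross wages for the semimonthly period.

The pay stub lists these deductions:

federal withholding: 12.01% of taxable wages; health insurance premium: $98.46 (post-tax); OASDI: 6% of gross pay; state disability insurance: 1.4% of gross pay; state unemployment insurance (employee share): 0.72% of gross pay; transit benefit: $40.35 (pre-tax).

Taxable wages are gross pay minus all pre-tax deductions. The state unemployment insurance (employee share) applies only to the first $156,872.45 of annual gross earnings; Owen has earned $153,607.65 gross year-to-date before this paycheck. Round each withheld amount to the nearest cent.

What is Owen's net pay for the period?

Transit benefit: $40.35
Taxable wages = $4,186.79 − $40.35 = $4,146.44
Federal withholding: $4,146.44 × 0.1201 = $497.99
State unemployment insurance (employee share): only $156,872.45 − $153,607.65 = $3,264.80 of this check is subject → $3,264.80 × 0.0072 = $23.51
State disability insurance: $4,186.79 × 0.014 = $58.62
OASDI: $4,186.79 × 0.06 = $251.21
Health insurance premium: $98.46
Total deductions = $40.35 + $497.99 + $23.51 + $58.62 + $251.21 + $98.46 = $970.14
Net pay = $4,186.79 − $970.14 = $3,216.65

$3,216.65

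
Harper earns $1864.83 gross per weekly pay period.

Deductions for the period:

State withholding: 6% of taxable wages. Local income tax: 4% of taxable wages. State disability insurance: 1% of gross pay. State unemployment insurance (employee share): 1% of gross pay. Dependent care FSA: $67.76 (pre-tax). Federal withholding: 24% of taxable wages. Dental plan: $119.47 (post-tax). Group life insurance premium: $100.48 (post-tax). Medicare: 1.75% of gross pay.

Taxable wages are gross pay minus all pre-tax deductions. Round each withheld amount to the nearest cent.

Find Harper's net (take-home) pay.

$896.19

Dependent care FSA: $67.76
Taxable wages = $1864.83 − $67.76 = $1797.07
Local income tax: $1797.07 × 0.04 = $71.88
State withholding: $1797.07 × 0.06 = $107.82
Federal withholding: $1797.07 × 0.24 = $431.30
State disability insurance: $1864.83 × 0.01 = $18.65
Medicare: $1864.83 × 0.0175 = $32.63
State unemployment insurance (employee share): $1864.83 × 0.01 = $18.65
Group life insurance premium: $100.48
Dental plan: $119.47
Total deductions = $67.76 + $71.88 + $107.82 + $431.30 + $18.65 + $32.63 + $18.65 + $100.48 + $119.47 = $968.64
Net pay = $1864.83 − $968.64 = $896.19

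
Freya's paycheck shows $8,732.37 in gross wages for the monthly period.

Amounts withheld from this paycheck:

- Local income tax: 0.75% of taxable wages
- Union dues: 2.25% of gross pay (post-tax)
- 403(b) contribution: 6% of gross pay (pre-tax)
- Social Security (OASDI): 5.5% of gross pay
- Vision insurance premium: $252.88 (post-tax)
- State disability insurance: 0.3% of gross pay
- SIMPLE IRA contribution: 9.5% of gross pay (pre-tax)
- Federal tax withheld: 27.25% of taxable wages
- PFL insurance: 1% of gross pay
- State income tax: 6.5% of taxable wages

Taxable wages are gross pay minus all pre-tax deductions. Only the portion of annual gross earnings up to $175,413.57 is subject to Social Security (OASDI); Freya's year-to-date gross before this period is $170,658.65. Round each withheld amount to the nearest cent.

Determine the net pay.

403(b) contribution: $8,732.37 × 0.06 = $523.94
SIMPLE IRA contribution: $8,732.37 × 0.095 = $829.58
Pre-tax total = $523.94 + $829.58 = $1,353.52
Taxable wages = $8,732.37 − $1,353.52 = $7,378.85
State income tax: $7,378.85 × 0.065 = $479.63
Local income tax: $7,378.85 × 0.0075 = $55.34
Federal tax withheld: $7,378.85 × 0.2725 = $2,010.74
Social Security (OASDI): only $175,413.57 − $170,658.65 = $4,754.92 of this check is subject → $4,754.92 × 0.055 = $261.52
PFL insurance: $8,732.37 × 0.01 = $87.32
State disability insurance: $8,732.37 × 0.003 = $26.20
Vision insurance premium: $252.88
Union dues: $8,732.37 × 0.0225 = $196.48
Total deductions = $523.94 + $829.58 + $479.63 + $55.34 + $2,010.74 + $261.52 + $87.32 + $26.20 + $252.88 + $196.48 = $4,723.63
Net pay = $8,732.37 − $4,723.63 = $4,008.74

$4,008.74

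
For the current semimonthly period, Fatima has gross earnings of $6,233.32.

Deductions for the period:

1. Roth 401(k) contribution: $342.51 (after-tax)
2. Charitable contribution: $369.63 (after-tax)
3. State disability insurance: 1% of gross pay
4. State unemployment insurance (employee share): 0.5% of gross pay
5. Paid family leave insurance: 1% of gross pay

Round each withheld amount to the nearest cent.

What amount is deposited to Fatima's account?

$5,365.35

State unemployment insurance (employee share): $6,233.32 × 0.005 = $31.17
State disability insurance: $6,233.32 × 0.01 = $62.33
Paid family leave insurance: $6,233.32 × 0.01 = $62.33
Charitable contribution: $369.63
Roth 401(k) contribution: $342.51
Total deductions = $31.17 + $62.33 + $62.33 + $369.63 + $342.51 = $867.97
Net pay = $6,233.32 − $867.97 = $5,365.35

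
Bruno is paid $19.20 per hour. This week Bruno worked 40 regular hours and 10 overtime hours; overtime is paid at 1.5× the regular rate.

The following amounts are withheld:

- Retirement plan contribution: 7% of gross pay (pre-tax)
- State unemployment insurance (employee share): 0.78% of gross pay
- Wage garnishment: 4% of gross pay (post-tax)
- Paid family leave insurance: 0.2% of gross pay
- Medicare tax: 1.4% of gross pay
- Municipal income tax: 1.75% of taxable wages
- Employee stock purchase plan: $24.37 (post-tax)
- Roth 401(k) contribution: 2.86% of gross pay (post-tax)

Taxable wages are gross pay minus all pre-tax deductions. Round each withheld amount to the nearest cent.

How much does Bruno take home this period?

$842.95

Regular pay: 40 × $19.20 = $768.00
Overtime pay: 10 × $19.20 × 1.5 = $288.00
Gross pay = $768.00 + $288.00 = $1,056.00
Retirement plan contribution: $1,056.00 × 0.07 = $73.92
Taxable wages = $1,056.00 − $73.92 = $982.08
Municipal income tax: $982.08 × 0.0175 = $17.19
Medicare tax: $1,056.00 × 0.014 = $14.78
State unemployment insurance (employee share): $1,056.00 × 0.0078 = $8.24
Paid family leave insurance: $1,056.00 × 0.002 = $2.11
Employee stock purchase plan: $24.37
Roth 401(k) contribution: $1,056.00 × 0.0286 = $30.20
Wage garnishment: $1,056.00 × 0.04 = $42.24
Total deductions = $73.92 + $17.19 + $14.78 + $8.24 + $2.11 + $24.37 + $30.20 + $42.24 = $213.05
Net pay = $1,056.00 − $213.05 = $842.95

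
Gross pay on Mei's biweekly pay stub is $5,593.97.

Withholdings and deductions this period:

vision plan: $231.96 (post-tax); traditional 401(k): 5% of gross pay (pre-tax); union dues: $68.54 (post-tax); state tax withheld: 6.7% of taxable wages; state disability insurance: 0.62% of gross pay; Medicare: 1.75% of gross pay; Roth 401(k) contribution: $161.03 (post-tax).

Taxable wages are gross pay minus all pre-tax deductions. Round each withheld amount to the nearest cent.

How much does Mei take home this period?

$4,364.11

Traditional 401(k): $5,593.97 × 0.05 = $279.70
Taxable wages = $5,593.97 − $279.70 = $5,314.27
State tax withheld: $5,314.27 × 0.067 = $356.06
State disability insurance: $5,593.97 × 0.0062 = $34.68
Medicare: $5,593.97 × 0.0175 = $97.89
Union dues: $68.54
Vision plan: $231.96
Roth 401(k) contribution: $161.03
Total deductions = $279.70 + $356.06 + $34.68 + $97.89 + $68.54 + $231.96 + $161.03 = $1,229.86
Net pay = $5,593.97 − $1,229.86 = $4,364.11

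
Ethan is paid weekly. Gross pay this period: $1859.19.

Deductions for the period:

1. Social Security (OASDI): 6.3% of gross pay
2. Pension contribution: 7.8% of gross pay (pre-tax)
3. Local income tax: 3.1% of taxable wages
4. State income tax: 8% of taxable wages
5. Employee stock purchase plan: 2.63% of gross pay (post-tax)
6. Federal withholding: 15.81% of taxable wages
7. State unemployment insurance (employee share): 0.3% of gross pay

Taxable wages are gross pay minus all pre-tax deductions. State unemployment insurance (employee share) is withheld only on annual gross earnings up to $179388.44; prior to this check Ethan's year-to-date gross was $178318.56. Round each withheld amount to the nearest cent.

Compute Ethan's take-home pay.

Pension contribution: $1859.19 × 0.078 = $145.02
Taxable wages = $1859.19 − $145.02 = $1714.17
State income tax: $1714.17 × 0.08 = $137.13
Local income tax: $1714.17 × 0.031 = $53.14
Federal withholding: $1714.17 × 0.1581 = $271.01
State unemployment insurance (employee share): only $179388.44 − $178318.56 = $1069.88 of this check is subject → $1069.88 × 0.003 = $3.21
Social Security (OASDI): $1859.19 × 0.063 = $117.13
Employee stock purchase plan: $1859.19 × 0.0263 = $48.90
Total deductions = $145.02 + $137.13 + $53.14 + $271.01 + $3.21 + $117.13 + $48.90 = $775.54
Net pay = $1859.19 − $775.54 = $1083.65

$1083.65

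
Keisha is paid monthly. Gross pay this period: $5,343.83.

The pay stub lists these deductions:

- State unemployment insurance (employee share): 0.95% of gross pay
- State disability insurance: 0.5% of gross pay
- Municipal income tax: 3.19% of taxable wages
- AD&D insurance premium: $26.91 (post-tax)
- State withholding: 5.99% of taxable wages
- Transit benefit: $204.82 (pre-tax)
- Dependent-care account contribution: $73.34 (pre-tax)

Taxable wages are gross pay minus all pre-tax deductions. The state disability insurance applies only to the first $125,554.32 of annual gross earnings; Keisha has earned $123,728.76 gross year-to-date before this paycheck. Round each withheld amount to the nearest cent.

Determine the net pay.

Dependent-care account contribution: $73.34
Transit benefit: $204.82
Pre-tax total = $73.34 + $204.82 = $278.16
Taxable wages = $5,343.83 − $278.16 = $5,065.67
State withholding: $5,065.67 × 0.0599 = $303.43
Municipal income tax: $5,065.67 × 0.0319 = $161.59
State unemployment insurance (employee share): $5,343.83 × 0.0095 = $50.77
State disability insurance: only $125,554.32 − $123,728.76 = $1,825.56 of this check is subject → $1,825.56 × 0.005 = $9.13
AD&D insurance premium: $26.91
Total deductions = $73.34 + $204.82 + $303.43 + $161.59 + $50.77 + $9.13 + $26.91 = $829.99
Net pay = $5,343.83 − $829.99 = $4,513.84

$4,513.84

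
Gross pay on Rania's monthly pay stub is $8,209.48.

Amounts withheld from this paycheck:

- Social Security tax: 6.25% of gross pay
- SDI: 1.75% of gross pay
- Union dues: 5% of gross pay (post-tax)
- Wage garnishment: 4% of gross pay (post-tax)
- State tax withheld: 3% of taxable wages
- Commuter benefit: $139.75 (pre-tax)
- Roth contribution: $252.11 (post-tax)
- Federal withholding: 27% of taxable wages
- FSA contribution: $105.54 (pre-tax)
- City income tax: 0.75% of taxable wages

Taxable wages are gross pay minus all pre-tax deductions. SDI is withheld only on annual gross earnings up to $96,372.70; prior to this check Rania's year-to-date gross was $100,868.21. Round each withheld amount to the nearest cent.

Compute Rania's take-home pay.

FSA contribution: $105.54
Commuter benefit: $139.75
Pre-tax total = $105.54 + $139.75 = $245.29
Taxable wages = $8,209.48 − $245.29 = $7,964.19
Federal withholding: $7,964.19 × 0.27 = $2,150.33
City income tax: $7,964.19 × 0.0075 = $59.73
State tax withheld: $7,964.19 × 0.03 = $238.93
Social Security tax: $8,209.48 × 0.0625 = $513.09
SDI: annual cap $96,372.70 already reached (YTD $100,868.21), so $0.00
Wage garnishment: $8,209.48 × 0.04 = $328.38
Roth contribution: $252.11
Union dues: $8,209.48 × 0.05 = $410.47
Total deductions = $105.54 + $139.75 + $2,150.33 + $59.73 + $238.93 + $513.09 + $0.00 + $328.38 + $252.11 + $410.47 = $4,198.33
Net pay = $8,209.48 − $4,198.33 = $4,011.15

$4,011.15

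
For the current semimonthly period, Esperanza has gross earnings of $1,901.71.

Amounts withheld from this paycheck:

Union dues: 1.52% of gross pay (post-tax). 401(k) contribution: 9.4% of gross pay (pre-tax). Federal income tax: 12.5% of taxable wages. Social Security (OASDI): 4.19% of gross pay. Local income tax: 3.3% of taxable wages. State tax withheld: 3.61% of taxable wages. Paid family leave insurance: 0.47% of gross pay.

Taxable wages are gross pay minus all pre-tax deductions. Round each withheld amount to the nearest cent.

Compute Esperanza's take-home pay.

$1,270.99

401(k) contribution: $1,901.71 × 0.094 = $178.76
Taxable wages = $1,901.71 − $178.76 = $1,722.95
State tax withheld: $1,722.95 × 0.0361 = $62.20
Local income tax: $1,722.95 × 0.033 = $56.86
Federal income tax: $1,722.95 × 0.125 = $215.37
Social Security (OASDI): $1,901.71 × 0.0419 = $79.68
Paid family leave insurance: $1,901.71 × 0.0047 = $8.94
Union dues: $1,901.71 × 0.0152 = $28.91
Total deductions = $178.76 + $62.20 + $56.86 + $215.37 + $79.68 + $8.94 + $28.91 = $630.72
Net pay = $1,901.71 − $630.72 = $1,270.99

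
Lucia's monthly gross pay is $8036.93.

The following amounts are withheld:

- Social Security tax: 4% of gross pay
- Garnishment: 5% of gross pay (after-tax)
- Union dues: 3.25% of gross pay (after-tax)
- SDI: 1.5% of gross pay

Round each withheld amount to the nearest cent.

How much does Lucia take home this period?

$6931.85

SDI: $8036.93 × 0.015 = $120.55
Social Security tax: $8036.93 × 0.04 = $321.48
Garnishment: $8036.93 × 0.05 = $401.85
Union dues: $8036.93 × 0.0325 = $261.20
Total deductions = $120.55 + $321.48 + $401.85 + $261.20 = $1105.08
Net pay = $8036.93 − $1105.08 = $6931.85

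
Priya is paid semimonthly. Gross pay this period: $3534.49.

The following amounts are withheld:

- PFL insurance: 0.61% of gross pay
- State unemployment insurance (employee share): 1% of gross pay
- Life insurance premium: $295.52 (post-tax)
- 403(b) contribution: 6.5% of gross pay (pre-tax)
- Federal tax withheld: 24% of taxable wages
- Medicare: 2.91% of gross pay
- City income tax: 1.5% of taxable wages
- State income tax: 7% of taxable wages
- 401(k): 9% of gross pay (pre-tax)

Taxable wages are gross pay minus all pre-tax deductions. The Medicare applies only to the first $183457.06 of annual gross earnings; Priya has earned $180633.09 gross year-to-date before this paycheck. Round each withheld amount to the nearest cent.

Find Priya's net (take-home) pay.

401(k): $3534.49 × 0.09 = $318.10
403(b) contribution: $3534.49 × 0.065 = $229.74
Pre-tax total = $318.10 + $229.74 = $547.84
Taxable wages = $3534.49 − $547.84 = $2986.65
State income tax: $2986.65 × 0.07 = $209.07
Federal tax withheld: $2986.65 × 0.24 = $716.80
City income tax: $2986.65 × 0.015 = $44.80
Medicare: only $183457.06 − $180633.09 = $2823.97 of this check is subject → $2823.97 × 0.0291 = $82.18
State unemployment insurance (employee share): $3534.49 × 0.01 = $35.34
PFL insurance: $3534.49 × 0.0061 = $21.56
Life insurance premium: $295.52
Total deductions = $318.10 + $229.74 + $209.07 + $716.80 + $44.80 + $82.18 + $35.34 + $21.56 + $295.52 = $1953.11
Net pay = $3534.49 − $1953.11 = $1581.38

$1581.38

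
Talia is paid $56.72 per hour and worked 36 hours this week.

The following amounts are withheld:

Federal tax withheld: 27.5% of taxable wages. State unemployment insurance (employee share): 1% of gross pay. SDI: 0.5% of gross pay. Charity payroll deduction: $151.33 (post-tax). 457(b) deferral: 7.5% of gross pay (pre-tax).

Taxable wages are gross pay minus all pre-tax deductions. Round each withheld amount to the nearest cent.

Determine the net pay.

$1187.41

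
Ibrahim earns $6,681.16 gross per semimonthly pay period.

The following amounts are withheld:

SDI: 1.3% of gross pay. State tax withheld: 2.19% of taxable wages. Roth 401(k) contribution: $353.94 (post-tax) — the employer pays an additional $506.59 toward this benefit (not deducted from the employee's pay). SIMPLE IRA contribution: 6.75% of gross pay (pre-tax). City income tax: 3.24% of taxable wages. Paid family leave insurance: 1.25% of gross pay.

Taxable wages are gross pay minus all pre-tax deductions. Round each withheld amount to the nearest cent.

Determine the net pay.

SIMPLE IRA contribution: $6,681.16 × 0.0675 = $450.98
Taxable wages = $6,681.16 − $450.98 = $6,230.18
State tax withheld: $6,230.18 × 0.0219 = $136.44
City income tax: $6,230.18 × 0.0324 = $201.86
Paid family leave insurance: $6,681.16 × 0.0125 = $83.51
SDI: $6,681.16 × 0.013 = $86.86
Roth 401(k) contribution: $353.94
(Employer's $506.59 toward Roth 401(k) contribution is not withheld from the employee.)
Total deductions = $450.98 + $136.44 + $201.86 + $83.51 + $86.86 + $353.94 = $1,313.59
Net pay = $6,681.16 − $1,313.59 = $5,367.57

$5,367.57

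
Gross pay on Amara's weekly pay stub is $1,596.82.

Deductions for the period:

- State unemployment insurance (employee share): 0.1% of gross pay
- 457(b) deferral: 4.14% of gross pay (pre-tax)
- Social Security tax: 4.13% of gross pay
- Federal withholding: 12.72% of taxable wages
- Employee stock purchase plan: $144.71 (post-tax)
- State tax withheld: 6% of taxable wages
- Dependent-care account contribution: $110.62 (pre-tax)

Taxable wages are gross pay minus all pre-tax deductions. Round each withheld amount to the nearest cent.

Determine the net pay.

$941.98

457(b) deferral: $1,596.82 × 0.0414 = $66.11
Dependent-care account contribution: $110.62
Pre-tax total = $66.11 + $110.62 = $176.73
Taxable wages = $1,596.82 − $176.73 = $1,420.09
State tax withheld: $1,420.09 × 0.06 = $85.21
Federal withholding: $1,420.09 × 0.1272 = $180.64
State unemployment insurance (employee share): $1,596.82 × 0.001 = $1.60
Social Security tax: $1,596.82 × 0.0413 = $65.95
Employee stock purchase plan: $144.71
Total deductions = $66.11 + $110.62 + $85.21 + $180.64 + $1.60 + $65.95 + $144.71 = $654.84
Net pay = $1,596.82 − $654.84 = $941.98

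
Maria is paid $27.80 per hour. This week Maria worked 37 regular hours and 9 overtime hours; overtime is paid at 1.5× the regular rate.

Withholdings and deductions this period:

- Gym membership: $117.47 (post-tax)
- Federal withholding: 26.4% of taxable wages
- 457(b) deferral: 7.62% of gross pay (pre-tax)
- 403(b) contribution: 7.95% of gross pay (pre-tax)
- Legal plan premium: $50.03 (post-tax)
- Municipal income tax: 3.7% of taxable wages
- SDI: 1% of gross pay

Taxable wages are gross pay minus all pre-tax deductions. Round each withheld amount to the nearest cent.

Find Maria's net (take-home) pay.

$646.99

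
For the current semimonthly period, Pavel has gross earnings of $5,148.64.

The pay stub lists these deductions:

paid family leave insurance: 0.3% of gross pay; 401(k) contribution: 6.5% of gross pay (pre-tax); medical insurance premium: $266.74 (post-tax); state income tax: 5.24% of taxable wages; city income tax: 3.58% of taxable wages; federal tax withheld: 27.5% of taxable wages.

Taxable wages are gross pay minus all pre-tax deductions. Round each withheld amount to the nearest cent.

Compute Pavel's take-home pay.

$2,783.36

401(k) contribution: $5,148.64 × 0.065 = $334.66
Taxable wages = $5,148.64 − $334.66 = $4,813.98
State income tax: $4,813.98 × 0.0524 = $252.25
City income tax: $4,813.98 × 0.0358 = $172.34
Federal tax withheld: $4,813.98 × 0.275 = $1,323.84
Paid family leave insurance: $5,148.64 × 0.003 = $15.45
Medical insurance premium: $266.74
Total deductions = $334.66 + $252.25 + $172.34 + $1,323.84 + $15.45 + $266.74 = $2,365.28
Net pay = $5,148.64 − $2,365.28 = $2,783.36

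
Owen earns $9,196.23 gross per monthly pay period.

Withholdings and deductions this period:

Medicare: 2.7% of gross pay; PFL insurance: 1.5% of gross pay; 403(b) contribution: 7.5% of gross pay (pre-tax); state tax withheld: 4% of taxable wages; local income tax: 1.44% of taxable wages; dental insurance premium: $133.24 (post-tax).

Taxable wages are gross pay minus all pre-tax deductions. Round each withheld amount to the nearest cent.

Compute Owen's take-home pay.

403(b) contribution: $9,196.23 × 0.075 = $689.72
Taxable wages = $9,196.23 − $689.72 = $8,506.51
Local income tax: $8,506.51 × 0.0144 = $122.49
State tax withheld: $8,506.51 × 0.04 = $340.26
Medicare: $9,196.23 × 0.027 = $248.30
PFL insurance: $9,196.23 × 0.015 = $137.94
Dental insurance premium: $133.24
Total deductions = $689.72 + $122.49 + $340.26 + $248.30 + $137.94 + $133.24 = $1,671.95
Net pay = $9,196.23 − $1,671.95 = $7,524.28

$7,524.28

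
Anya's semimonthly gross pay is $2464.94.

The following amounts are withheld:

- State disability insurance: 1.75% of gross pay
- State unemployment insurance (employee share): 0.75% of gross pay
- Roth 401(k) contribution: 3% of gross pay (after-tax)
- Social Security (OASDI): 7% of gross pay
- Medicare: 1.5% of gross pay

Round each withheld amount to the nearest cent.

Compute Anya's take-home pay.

$2119.84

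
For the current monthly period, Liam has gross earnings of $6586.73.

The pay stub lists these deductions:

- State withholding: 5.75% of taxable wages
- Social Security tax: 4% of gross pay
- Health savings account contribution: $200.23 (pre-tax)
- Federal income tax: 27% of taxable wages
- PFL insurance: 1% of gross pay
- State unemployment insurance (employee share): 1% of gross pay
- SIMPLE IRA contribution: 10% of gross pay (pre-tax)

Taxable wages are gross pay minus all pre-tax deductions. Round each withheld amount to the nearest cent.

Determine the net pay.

SIMPLE IRA contribution: $6586.73 × 0.1 = $658.67
Health savings account contribution: $200.23
Pre-tax total = $658.67 + $200.23 = $858.90
Taxable wages = $6586.73 − $858.90 = $5727.83
Federal income tax: $5727.83 × 0.27 = $1546.51
State withholding: $5727.83 × 0.0575 = $329.35
PFL insurance: $6586.73 × 0.01 = $65.87
Social Security tax: $6586.73 × 0.04 = $263.47
State unemployment insurance (employee share): $6586.73 × 0.01 = $65.87
Total deductions = $658.67 + $200.23 + $1546.51 + $329.35 + $65.87 + $263.47 + $65.87 = $3129.97
Net pay = $6586.73 − $3129.97 = $3456.76

$3456.76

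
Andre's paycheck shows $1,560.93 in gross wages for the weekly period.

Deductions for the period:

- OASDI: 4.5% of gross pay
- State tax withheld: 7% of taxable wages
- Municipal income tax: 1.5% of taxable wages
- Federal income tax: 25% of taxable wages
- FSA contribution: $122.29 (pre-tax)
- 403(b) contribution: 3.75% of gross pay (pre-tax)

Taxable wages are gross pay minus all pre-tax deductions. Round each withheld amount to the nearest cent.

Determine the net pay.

FSA contribution: $122.29
403(b) contribution: $1,560.93 × 0.0375 = $58.53
Pre-tax total = $122.29 + $58.53 = $180.82
Taxable wages = $1,560.93 − $180.82 = $1,380.11
State tax withheld: $1,380.11 × 0.07 = $96.61
Federal income tax: $1,380.11 × 0.25 = $345.03
Municipal income tax: $1,380.11 × 0.015 = $20.70
OASDI: $1,560.93 × 0.045 = $70.24
Total deductions = $122.29 + $58.53 + $96.61 + $345.03 + $20.70 + $70.24 = $713.40
Net pay = $1,560.93 − $713.40 = $847.53

$847.53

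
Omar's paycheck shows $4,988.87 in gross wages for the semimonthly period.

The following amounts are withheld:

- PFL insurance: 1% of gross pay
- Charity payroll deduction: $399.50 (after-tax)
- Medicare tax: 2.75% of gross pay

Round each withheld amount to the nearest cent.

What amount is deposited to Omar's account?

$4,402.29

Medicare tax: $4,988.87 × 0.0275 = $137.19
PFL insurance: $4,988.87 × 0.01 = $49.89
Charity payroll deduction: $399.50
Total deductions = $137.19 + $49.89 + $399.50 = $586.58
Net pay = $4,988.87 − $586.58 = $4,402.29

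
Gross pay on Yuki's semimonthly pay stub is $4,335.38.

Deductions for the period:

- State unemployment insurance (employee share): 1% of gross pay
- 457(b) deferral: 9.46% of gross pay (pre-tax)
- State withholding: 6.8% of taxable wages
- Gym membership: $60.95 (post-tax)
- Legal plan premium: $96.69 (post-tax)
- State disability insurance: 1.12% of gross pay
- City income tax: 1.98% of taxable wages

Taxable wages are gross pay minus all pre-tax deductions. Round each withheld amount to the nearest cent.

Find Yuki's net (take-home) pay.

$3,331.06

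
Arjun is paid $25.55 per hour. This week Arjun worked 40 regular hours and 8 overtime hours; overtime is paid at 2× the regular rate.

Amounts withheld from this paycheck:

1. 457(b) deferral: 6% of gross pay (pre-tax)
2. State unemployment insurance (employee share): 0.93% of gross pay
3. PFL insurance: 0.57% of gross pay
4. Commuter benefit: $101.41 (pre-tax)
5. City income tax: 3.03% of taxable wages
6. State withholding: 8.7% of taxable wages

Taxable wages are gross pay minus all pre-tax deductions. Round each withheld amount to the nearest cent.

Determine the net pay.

$1,076.20

Regular pay: 40 × $25.55 = $1,022.00
Overtime pay: 8 × $25.55 × 2 = $408.80
Gross pay = $1,022.00 + $408.80 = $1,430.80
457(b) deferral: $1,430.80 × 0.06 = $85.85
Commuter benefit: $101.41
Pre-tax total = $85.85 + $101.41 = $187.26
Taxable wages = $1,430.80 − $187.26 = $1,243.54
City income tax: $1,243.54 × 0.0303 = $37.68
State withholding: $1,243.54 × 0.087 = $108.19
PFL insurance: $1,430.80 × 0.0057 = $8.16
State unemployment insurance (employee share): $1,430.80 × 0.0093 = $13.31
Total deductions = $85.85 + $101.41 + $37.68 + $108.19 + $8.16 + $13.31 = $354.60
Net pay = $1,430.80 − $354.60 = $1,076.20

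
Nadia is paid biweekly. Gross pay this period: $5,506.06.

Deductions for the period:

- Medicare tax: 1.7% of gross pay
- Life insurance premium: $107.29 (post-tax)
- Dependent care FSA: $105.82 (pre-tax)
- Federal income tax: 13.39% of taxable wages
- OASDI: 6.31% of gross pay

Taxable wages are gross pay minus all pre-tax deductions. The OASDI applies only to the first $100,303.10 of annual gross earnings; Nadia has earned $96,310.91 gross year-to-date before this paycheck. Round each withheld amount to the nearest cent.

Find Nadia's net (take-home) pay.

$4,224.35

Dependent care FSA: $105.82
Taxable wages = $5,506.06 − $105.82 = $5,400.24
Federal income tax: $5,400.24 × 0.1339 = $723.09
Medicare tax: $5,506.06 × 0.017 = $93.60
OASDI: only $100,303.10 − $96,310.91 = $3,992.19 of this check is subject → $3,992.19 × 0.0631 = $251.91
Life insurance premium: $107.29
Total deductions = $105.82 + $723.09 + $93.60 + $251.91 + $107.29 = $1,281.71
Net pay = $5,506.06 − $1,281.71 = $4,224.35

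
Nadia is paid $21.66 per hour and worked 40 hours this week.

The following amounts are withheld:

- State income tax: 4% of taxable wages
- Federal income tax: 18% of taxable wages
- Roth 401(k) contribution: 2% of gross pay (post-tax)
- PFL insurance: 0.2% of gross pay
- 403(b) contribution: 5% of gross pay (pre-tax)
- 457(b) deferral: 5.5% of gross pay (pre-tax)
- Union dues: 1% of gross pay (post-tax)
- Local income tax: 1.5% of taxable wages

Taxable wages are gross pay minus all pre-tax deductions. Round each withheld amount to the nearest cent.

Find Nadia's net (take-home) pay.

$565.48

Gross pay: 40 × $21.66 = $866.40
403(b) contribution: $866.40 × 0.05 = $43.32
457(b) deferral: $866.40 × 0.055 = $47.65
Pre-tax total = $43.32 + $47.65 = $90.97
Taxable wages = $866.40 − $90.97 = $775.43
Local income tax: $775.43 × 0.015 = $11.63
Federal income tax: $775.43 × 0.18 = $139.58
State income tax: $775.43 × 0.04 = $31.02
PFL insurance: $866.40 × 0.002 = $1.73
Roth 401(k) contribution: $866.40 × 0.02 = $17.33
Union dues: $866.40 × 0.01 = $8.66
Total deductions = $43.32 + $47.65 + $11.63 + $139.58 + $31.02 + $1.73 + $17.33 + $8.66 = $300.92
Net pay = $866.40 − $300.92 = $565.48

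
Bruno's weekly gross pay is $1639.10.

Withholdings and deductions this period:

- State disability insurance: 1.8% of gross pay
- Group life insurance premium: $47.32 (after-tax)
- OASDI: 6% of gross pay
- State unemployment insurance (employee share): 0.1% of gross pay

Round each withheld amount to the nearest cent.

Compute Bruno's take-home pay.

$1462.29

State unemployment insurance (employee share): $1639.10 × 0.001 = $1.64
OASDI: $1639.10 × 0.06 = $98.35
State disability insurance: $1639.10 × 0.018 = $29.50
Group life insurance premium: $47.32
Total deductions = $1.64 + $98.35 + $29.50 + $47.32 = $176.81
Net pay = $1639.10 − $176.81 = $1462.29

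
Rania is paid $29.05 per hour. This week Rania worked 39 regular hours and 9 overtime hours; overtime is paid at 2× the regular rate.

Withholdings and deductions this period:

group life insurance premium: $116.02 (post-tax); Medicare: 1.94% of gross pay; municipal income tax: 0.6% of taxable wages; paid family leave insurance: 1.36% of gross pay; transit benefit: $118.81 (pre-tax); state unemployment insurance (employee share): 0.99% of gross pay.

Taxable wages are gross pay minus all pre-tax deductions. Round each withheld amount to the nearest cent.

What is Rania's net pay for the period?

Regular pay: 39 × $29.05 = $1,132.95
Overtime pay: 9 × $29.05 × 2 = $522.90
Gross pay = $1,132.95 + $522.90 = $1,655.85
Transit benefit: $118.81
Taxable wages = $1,655.85 − $118.81 = $1,537.04
Municipal income tax: $1,537.04 × 0.006 = $9.22
Medicare: $1,655.85 × 0.0194 = $32.12
State unemployment insurance (employee share): $1,655.85 × 0.0099 = $16.39
Paid family leave insurance: $1,655.85 × 0.0136 = $22.52
Group life insurance premium: $116.02
Total deductions = $118.81 + $9.22 + $32.12 + $16.39 + $22.52 + $116.02 = $315.08
Net pay = $1,655.85 − $315.08 = $1,340.77

$1,340.77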